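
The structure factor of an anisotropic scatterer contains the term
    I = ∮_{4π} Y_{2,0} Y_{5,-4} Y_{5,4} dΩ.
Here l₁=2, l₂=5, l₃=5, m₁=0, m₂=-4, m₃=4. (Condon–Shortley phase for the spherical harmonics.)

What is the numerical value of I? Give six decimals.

Checks pass: Σm=0; 12 even; l₃=5∈[3,7].
(2·2+1)(2·5+1)(2·5+1) = 605
Δ: 2! 2! 8! / 13! → 1/38610
sum: t=0:+1/2880 t=1:−1/576 t=2:+1/2880 = -1/960
3j²(2 5 5; 0 0 0) = Δ·Π!·Σ² = 10/429  (sign +1)
sum: t=0:+1/20160 t=1:−1/40320 = 1/40320
3j²(2 5 5; 0 -4 4) = Δ·Π!·Σ² = 6/715  (sign -1)
combine: 4πI² = 605·10/429·6/715 = 20/169
take √, sign -1: I = -0.09704356

-0.097044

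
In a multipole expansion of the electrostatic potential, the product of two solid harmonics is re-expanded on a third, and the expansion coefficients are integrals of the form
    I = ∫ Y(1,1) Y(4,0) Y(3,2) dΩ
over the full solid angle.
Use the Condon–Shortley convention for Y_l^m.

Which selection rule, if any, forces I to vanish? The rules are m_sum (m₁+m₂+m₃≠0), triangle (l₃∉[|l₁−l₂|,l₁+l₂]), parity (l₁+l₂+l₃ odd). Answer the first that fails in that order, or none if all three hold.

m_sum

azimuthal sum: 1 + 0 + 2 = 3  ✗
3 ≤ 3 ≤ 5 (triangle on l)
L = 1 + 4 + 3 = 8 (even)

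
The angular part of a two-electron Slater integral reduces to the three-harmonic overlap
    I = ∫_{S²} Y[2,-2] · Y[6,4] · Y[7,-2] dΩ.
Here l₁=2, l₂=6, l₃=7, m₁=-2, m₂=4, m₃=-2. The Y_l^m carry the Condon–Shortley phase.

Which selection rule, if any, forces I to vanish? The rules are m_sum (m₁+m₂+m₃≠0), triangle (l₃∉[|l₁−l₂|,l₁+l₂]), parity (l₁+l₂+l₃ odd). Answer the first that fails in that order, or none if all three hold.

parity

Σmᵢ = 0  ✓
l₃∈[|l₁−l₂|,l₁+l₂]=[4,8], have l₃=7  ✓
Σlᵢ = 15 ⇒ odd  ✗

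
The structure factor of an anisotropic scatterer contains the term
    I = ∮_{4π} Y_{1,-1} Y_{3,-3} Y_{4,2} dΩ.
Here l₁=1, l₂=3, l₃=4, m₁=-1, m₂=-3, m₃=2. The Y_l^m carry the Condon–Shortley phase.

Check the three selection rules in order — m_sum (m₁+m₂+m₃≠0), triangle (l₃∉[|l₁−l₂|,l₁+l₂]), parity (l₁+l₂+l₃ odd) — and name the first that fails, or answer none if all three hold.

m_sum

azimuthal sum: -1 − 3 + 2 = -2  ✗
2 ≤ 4 ≤ 4 (triangle on l)
L = 1 + 3 + 4 = 8 (even)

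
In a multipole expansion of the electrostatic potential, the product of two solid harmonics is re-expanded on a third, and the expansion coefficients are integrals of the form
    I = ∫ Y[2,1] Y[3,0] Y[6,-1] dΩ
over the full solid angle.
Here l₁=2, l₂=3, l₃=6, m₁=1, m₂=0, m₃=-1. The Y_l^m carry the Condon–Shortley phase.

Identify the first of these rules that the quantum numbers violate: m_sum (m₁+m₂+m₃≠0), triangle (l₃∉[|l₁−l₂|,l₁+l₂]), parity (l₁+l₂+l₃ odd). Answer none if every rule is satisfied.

triangle

azimuthal sum: 1 + 0 − 1 = 0  ✓
1 ≤ 6 ≤ 5 (triangle on l)  ✗
L = 2 + 3 + 6 = 11 (odd)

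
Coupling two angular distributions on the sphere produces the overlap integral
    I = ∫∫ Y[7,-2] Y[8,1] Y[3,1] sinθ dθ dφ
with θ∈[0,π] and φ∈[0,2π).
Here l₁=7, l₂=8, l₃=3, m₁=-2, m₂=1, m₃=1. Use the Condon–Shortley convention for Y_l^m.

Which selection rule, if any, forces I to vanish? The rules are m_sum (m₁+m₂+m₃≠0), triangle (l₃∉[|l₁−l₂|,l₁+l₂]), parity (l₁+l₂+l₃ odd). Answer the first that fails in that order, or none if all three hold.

azimuthal sum: -2 + 1 + 1 = 0  ✓
1 ≤ 3 ≤ 15 (triangle on l)  ✓
L = 7 + 8 + 3 = 18 (even)  ✓

none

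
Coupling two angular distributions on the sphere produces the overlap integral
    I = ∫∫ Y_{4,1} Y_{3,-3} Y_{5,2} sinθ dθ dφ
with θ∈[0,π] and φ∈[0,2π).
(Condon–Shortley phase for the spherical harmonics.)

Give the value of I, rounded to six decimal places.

-0.179179

Checks pass: Σm=0; 12 even; l₃=5∈[1,7].
(2·4+1)(2·3+1)(2·5+1) = 693
Δ: 2! 6! 4! / 13! → 1/180180
sum: t=0:+1/576 t=1:−1/144 t=2:+1/576 = -1/288
3j²(4 3 5; 0 0 0) = Δ·Π!·Σ² = 20/1001  (sign +1)
sum: t=0:+1/1728 = 1/1728
3j²(4 3 5; 1 -3 2) = Δ·Π!·Σ² = 25/858  (sign -1)
combine: 4πI² = 693·20/1001·25/858 = 750/1859
take √, sign -1: I = -0.17917854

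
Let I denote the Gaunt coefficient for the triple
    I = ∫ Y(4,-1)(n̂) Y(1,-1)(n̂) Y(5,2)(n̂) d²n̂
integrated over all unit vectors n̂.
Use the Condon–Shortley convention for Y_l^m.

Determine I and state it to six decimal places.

Checks pass: Σm=0; 10 even; l₃=5∈[3,5].
(2·4+1)(2·1+1)(2·5+1) = 297
Δ: 0! 8! 2! / 11! → 1/495
sum: t=0:+1/576 = 1/576
3j²(4 1 5; 0 0 0) = Δ·Π!·Σ² = 5/99  (sign -1)
sum: t=0:+1/1440 = 1/1440
3j²(4 1 5; -1 -1 2) = Δ·Π!·Σ² = 7/165  (sign -1)
combine: 4πI² = 297·5/99·7/165 = 7/11
take √, sign +1: I = 0.22503380

0.225034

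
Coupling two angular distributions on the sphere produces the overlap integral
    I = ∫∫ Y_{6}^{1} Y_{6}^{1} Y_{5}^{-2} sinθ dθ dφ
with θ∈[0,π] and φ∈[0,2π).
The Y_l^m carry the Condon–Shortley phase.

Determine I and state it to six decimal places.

0.000000

L=17 odd ⇒ parity kills the (l;000) factor ⇒ I = 0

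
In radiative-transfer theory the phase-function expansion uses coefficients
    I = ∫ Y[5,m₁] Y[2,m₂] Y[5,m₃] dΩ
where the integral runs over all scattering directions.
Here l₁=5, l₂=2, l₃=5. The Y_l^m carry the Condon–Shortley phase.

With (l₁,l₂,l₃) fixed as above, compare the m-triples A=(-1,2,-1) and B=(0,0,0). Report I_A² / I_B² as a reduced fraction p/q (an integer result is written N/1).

Shared (l₁,l₂,l₃)=(5,2,5): N and (l;000)² cancel in I_A²/I_B².
A: Δ = 2!·8!·2!/13! = 1/38610; Racah Σ t=2..2: t=2:+1/2304 = 1/2304; ⇒ 3j(5 2 5; -1 2 -1)² = 5/143, sgn +1
B: Δ = 2!·8!·2!/13! = 1/38610; Racah Σ t=0..2: t=0:+1/2880 t=1:−1/576 t=2:+1/2880 = -1/960; ⇒ 3j(5 2 5; 0 0 0)² = 10/429, sgn +1
I_A²/I_B² = (5/143)/(10/429) = 3/2

3/2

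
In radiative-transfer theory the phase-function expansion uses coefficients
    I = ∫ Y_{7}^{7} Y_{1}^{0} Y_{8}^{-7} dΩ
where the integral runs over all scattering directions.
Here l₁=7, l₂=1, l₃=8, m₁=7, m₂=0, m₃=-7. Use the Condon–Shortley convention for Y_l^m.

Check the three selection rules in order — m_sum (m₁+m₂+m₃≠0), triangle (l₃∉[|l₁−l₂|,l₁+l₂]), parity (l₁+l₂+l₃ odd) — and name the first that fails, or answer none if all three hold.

Σmᵢ = 0  ✓
l₃∈[|l₁−l₂|,l₁+l₂]=[6,8], have l₃=8  ✓
Σlᵢ = 16 ⇒ even  ✓

none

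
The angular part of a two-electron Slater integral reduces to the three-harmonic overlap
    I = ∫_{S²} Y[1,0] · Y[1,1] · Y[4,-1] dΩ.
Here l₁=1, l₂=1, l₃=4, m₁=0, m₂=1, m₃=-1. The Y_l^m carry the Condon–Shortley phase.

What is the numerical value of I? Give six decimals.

l₃=4 ∉ [0,2] — triangle fails ⇒ I = 0

0.000000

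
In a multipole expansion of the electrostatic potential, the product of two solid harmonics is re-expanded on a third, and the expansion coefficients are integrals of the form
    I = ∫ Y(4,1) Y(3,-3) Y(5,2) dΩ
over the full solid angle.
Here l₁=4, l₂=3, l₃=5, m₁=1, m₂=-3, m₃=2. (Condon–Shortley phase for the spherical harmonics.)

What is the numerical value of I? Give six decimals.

-0.179179

Checks pass: Σm=0; 12 even; l₃=5∈[1,7].
(2·4+1)(2·3+1)(2·5+1) = 693
Δ: 2! 6! 4! / 13! → 1/180180
sum: t=0:+1/576 t=1:−1/144 t=2:+1/576 = -1/288
3j²(4 3 5; 0 0 0) = Δ·Π!·Σ² = 20/1001  (sign +1)
sum: t=0:+1/1728 = 1/1728
3j²(4 3 5; 1 -3 2) = Δ·Π!·Σ² = 25/858  (sign -1)
combine: 4πI² = 693·20/1001·25/858 = 750/1859
take √, sign -1: I = -0.17917854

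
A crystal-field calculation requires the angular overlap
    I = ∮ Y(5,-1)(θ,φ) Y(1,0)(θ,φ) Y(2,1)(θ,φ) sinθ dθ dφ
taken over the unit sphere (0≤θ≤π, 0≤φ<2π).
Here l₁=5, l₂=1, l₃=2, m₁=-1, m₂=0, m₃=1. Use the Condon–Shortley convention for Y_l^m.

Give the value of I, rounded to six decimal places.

0.000000

l₃=2 ∉ [4,6] — triangle fails ⇒ I = 0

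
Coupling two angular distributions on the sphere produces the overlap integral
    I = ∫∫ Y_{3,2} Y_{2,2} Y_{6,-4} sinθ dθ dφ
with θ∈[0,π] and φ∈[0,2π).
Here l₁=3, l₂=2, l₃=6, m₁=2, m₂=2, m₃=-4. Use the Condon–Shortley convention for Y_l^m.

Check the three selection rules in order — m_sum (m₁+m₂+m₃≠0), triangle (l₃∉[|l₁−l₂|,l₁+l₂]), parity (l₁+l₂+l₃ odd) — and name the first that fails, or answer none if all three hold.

Σmᵢ = 0  ✓
l₃∈[|l₁−l₂|,l₁+l₂]=[1,5], have l₃=6  ✗
Σlᵢ = 11 ⇒ odd

triangle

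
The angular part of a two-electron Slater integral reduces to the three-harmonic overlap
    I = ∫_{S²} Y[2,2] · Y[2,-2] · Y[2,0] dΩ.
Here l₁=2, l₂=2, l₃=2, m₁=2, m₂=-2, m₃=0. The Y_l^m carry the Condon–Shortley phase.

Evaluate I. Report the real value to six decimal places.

-0.180224

Checks pass: Σm=0; 6 even; l₃=2∈[0,4].
(2·2+1)(2·2+1)(2·2+1) = 125
Δ: 2! 2! 2! / 7! → 1/630
sum: t=0:+1/8 t=1:−1/1 t=2:+1/8 = -3/4
3j²(2 2 2; 0 0 0) = Δ·Π!·Σ² = 2/35  (sign -1)
sum: t=0:+1/8 = 1/8
3j²(2 2 2; 2 -2 0) = Δ·Π!·Σ² = 2/35  (sign +1)
combine: 4πI² = 125·2/35·2/35 = 20/49
take √, sign -1: I = -0.18022375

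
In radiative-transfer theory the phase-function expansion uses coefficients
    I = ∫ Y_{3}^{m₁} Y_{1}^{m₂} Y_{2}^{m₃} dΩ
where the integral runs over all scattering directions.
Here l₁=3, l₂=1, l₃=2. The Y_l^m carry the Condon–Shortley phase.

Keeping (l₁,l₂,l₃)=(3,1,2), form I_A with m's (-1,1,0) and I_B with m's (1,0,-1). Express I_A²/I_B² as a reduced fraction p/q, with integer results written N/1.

l's match ⇒ only the (l;m) 3-j factors differ between A and B.
A: triangle coeff Δ(3,1,2) = 1/105; Σ_t [2,2]: t=2:+1/8 = 1/8; (3j)²=2/35 [(3 1 2; -1 1 0)], sign=+1
B: triangle coeff Δ(3,1,2) = 1/105; Σ_t [1,1]: t=1:−1/6 = -1/6; (3j)²=8/105 [(3 1 2; 1 0 -1)], sign=+1
I_A²/I_B² = (2/35)/(8/105) = 3/4

3/4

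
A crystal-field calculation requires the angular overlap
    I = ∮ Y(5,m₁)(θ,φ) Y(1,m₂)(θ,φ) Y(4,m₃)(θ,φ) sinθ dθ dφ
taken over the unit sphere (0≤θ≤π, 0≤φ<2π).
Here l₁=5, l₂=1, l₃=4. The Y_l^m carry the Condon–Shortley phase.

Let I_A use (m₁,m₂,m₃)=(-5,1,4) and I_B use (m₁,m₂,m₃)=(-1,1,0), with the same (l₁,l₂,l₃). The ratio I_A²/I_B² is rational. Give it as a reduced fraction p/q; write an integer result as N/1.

l's match ⇒ only the (l;m) 3-j factors differ between A and B.
A: triangle coeff Δ(5,1,4) = 1/495; Σ_t [2,2]: t=2:+1/80640 = 1/80640; (3j)²=1/11 [(5 1 4; -5 1 4)], sign=+1
B: triangle coeff Δ(5,1,4) = 1/495; Σ_t [2,2]: t=2:+1/1152 = 1/1152; (3j)²=1/33 [(5 1 4; -1 1 0)], sign=+1
I_A²/I_B² = (1/11)/(1/33) = 3/1

3/1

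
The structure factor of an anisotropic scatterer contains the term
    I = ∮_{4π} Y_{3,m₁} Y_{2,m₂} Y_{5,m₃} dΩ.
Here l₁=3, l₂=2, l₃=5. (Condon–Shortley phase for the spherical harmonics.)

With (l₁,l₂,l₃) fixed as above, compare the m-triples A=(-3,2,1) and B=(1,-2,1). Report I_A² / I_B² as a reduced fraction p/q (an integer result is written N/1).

Shared (l₁,l₂,l₃)=(3,2,5): N and (l;000)² cancel in I_A²/I_B².
A: Δ = 0!·6!·4!/11! = 1/2310; Racah Σ t=0..0: t=0:+1/17280 = 1/17280; ⇒ 3j(3 2 5; -3 2 1)² = 1/2310, sgn +1
B: Δ = 0!·6!·4!/11! = 1/2310; Racah Σ t=0..0: t=0:+1/1152 = 1/1152; ⇒ 3j(3 2 5; 1 -2 1)² = 1/154, sgn +1
I_A²/I_B² = (1/2310)/(1/154) = 1/15

1/15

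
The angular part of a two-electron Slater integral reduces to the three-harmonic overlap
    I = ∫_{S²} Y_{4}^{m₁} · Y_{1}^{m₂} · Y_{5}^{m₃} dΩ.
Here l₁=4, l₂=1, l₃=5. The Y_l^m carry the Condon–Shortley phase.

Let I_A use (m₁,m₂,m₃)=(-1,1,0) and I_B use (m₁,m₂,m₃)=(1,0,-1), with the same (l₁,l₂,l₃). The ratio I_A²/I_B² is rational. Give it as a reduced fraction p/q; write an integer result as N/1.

5/12

Shared (l₁,l₂,l₃)=(4,1,5): N and (l;000)² cancel in I_A²/I_B².
A: Δ = 0!·8!·2!/11! = 1/495; Racah Σ t=0..0: t=0:+1/1440 = 1/1440; ⇒ 3j(4 1 5; -1 1 0)² = 2/99, sgn -1
B: Δ = 0!·8!·2!/11! = 1/495; Racah Σ t=0..0: t=0:+1/720 = 1/720; ⇒ 3j(4 1 5; 1 0 -1)² = 8/165, sgn +1
I_A²/I_B² = (2/99)/(8/165) = 5/12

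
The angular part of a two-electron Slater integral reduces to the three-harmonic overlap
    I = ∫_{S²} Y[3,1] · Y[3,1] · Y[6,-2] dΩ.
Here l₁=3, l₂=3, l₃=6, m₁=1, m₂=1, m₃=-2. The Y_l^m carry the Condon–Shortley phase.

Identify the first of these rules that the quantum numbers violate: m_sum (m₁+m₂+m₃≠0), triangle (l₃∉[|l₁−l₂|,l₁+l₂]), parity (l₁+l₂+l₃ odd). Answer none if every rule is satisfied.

Σmᵢ = 0  ✓
l₃∈[|l₁−l₂|,l₁+l₂]=[0,6], have l₃=6  ✓
Σlᵢ = 12 ⇒ even  ✓

none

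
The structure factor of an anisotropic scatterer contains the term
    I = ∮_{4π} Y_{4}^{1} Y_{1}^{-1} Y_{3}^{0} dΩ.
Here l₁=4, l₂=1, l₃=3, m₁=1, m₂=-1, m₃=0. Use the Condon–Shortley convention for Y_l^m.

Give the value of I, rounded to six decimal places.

-0.194664

m-sum 0 ✓  L=8 even ✓  3≤3≤5 ✓
Π(2lᵢ+1) = 9×3×7 = 189
triangle coeff Δ(4,1,3) = 1/252
Σ_t [1,1]: t=1:−1/36 = -1/36
(3j)²=4/63 [(4 1 3; 0 0 0)], sign=+1
Σ_t [0,0]: t=0:+1/72 = 1/72
(3j)²=5/126 [(4 1 3; 1 -1 0)], sign=-1
⇒ 4πI² = 10/21
I = (-1)√(10/21/(4π)) = -0.19466390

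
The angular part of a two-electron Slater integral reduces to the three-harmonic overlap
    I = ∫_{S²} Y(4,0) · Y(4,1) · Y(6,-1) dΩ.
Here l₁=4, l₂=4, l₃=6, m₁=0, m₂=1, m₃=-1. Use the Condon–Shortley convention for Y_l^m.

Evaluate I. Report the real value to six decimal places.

Checks pass: Σm=0; 14 even; l₃=6∈[0,8].
(2·4+1)(2·4+1)(2·6+1) = 1053
Δ: 2! 6! 6! / 15! → 1/1261260
sum: t=0:+1/4608 t=1:−1/1296 t=2:+1/4608 = -7/20736
3j²(4 4 6; 0 0 0) = Δ·Π!·Σ² = 20/1287  (sign -1)
sum: t=0:+1/11520 t=1:−1/1728 t=2:+1/3456 = -7/34560
3j²(4 4 6; 0 1 -1) = Δ·Π!·Σ² = 7/858  (sign +1)
combine: 4πI² = 1053·20/1287·7/858 = 210/1573
take √, sign -1: I = -0.10307192

-0.103072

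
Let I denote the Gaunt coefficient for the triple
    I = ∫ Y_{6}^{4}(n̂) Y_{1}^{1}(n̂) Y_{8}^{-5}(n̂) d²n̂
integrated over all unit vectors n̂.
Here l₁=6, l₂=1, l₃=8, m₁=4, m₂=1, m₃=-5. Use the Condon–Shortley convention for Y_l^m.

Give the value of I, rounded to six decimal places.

0.000000

|6−1|≤8≤6+1 violated ⇒ I = 0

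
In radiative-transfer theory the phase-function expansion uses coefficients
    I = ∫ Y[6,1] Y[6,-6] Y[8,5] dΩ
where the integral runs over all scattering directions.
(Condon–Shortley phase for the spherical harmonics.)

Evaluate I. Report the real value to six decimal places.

m-sum 0 ✓  L=20 even ✓  0≤8≤12 ✓
Π(2lᵢ+1) = 13×13×17 = 2873
triangle coeff Δ(6,6,8) = 1/1309458150
Σ_t [0,4]: t=0:+1/49766400 t=1:−1/3110400 t=2:+1/1327104 t=3:−1/3110400 t=4:+1/49766400 = 1/6635520
(3j)²=350/46189 [(6 6 8; 0 0 0)], sign=+1
Σ_t [0,0]: t=0:+1/696729600 = 1/696729600
(3j)²=11/646 [(6 6 8; 1 -6 5)], sign=-1
⇒ 4πI² = 2275/6137
I = (-1)√(2275/6137/(4π)) = -0.17175433

-0.171754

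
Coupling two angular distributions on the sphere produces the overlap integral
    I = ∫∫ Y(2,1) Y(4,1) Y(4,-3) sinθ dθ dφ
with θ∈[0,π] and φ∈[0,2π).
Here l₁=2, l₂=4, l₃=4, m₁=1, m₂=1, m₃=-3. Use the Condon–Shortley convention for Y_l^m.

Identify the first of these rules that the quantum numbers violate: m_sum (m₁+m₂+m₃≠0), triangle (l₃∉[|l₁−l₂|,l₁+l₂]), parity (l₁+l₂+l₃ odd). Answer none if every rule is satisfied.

Σmᵢ = -1  ✗
l₃∈[|l₁−l₂|,l₁+l₂]=[2,6], have l₃=4
Σlᵢ = 10 ⇒ even

m_sum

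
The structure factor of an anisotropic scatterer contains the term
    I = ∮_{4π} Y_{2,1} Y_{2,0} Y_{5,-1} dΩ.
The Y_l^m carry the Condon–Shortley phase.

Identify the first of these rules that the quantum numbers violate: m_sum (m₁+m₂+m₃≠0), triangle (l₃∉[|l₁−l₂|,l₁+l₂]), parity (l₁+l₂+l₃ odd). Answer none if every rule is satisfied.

azimuthal sum: 1 + 0 − 1 = 0  ✓
0 ≤ 5 ≤ 4 (triangle on l)  ✗
L = 2 + 2 + 5 = 9 (odd)

triangle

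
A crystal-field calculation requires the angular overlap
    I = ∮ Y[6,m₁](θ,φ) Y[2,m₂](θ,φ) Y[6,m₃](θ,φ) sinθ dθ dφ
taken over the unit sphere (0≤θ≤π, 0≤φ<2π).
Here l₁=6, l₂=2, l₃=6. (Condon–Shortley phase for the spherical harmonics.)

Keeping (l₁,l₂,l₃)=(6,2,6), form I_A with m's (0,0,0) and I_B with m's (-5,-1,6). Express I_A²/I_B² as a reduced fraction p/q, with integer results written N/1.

98/121

Same 6,2,6: normalisation and zero-m 3j drop out of the ratio.
A: Δ: 2! 10! 2! / 15! → 1/90090; sum: t=0:+1/69120 t=1:−1/14400 t=2:+1/69120 = -7/172800; 3j²(6 2 6; 0 0 0) = Δ·Π!·Σ² = 14/715  (sign -1)
B: Δ: 2! 10! 2! / 15! → 1/90090; sum: t=1:−1/7257600 = -1/7257600; 3j²(6 2 6; -5 -1 6) = Δ·Π!·Σ² = 11/455  (sign -1)
I_A²/I_B² = (14/715)/(11/455) = 98/121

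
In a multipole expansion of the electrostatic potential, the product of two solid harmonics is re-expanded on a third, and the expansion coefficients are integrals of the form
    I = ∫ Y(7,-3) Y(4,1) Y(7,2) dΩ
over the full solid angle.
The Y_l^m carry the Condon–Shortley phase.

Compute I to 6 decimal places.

m-sum 0 ✓  L=18 even ✓  3≤7≤11 ✓
Π(2lᵢ+1) = 15×9×15 = 2025
triangle coeff Δ(7,4,7) = 1/58198140
Σ_t [0,4]: t=0:+1/17418240 t=1:−1/622080 t=2:+1/230400 t=3:−1/622080 t=4:+1/17418240 = 1/806400
(3j)²=2268/230945 [(7 4 7; 0 0 0)], sign=-1
Σ_t [1,4]: t=1:−1/52254720 t=2:+1/1935360 t=3:−1/725760 t=4:+1/2488320 = -5/10450944
(3j)²=31250/2909907 [(7 4 7; -3 1 2)], sign=+1
⇒ 4πI² = 455625000/2133423721
I = (-1)√(455625000/2133423721/(4π)) = -0.13036478

-0.130365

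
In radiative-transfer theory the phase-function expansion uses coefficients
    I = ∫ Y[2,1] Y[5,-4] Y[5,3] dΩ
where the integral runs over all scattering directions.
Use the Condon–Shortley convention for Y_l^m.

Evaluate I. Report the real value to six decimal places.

Rules hold: Σm=0, L=12 even, 3≤5≤7.
N = 5·11·11 = 605
Δ = 2!·2!·8!/13! = 1/38610
Racah Σ t=0..2: t=0:+1/2880 t=1:−1/576 t=2:+1/2880 = -1/960
⇒ 3j(2 5 5; 0 0 0)² = 10/429, sgn +1
Racah Σ t=0..1: t=0:+1/10080 t=1:−1/80640 = 1/11520
⇒ 3j(2 5 5; 1 -4 3)² = 49/1430, sgn +1
4πI² = N·(3j₀)²·(3jₘ)² = 245/507
I = +1·√(0.483235/4π) = 0.19609844

0.196098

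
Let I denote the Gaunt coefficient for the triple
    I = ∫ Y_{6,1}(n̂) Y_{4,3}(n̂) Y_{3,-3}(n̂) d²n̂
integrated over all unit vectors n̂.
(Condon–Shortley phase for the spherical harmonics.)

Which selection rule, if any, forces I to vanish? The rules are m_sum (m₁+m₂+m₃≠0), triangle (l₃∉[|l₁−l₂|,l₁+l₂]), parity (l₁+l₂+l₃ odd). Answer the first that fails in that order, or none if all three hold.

m₁+m₂+m₃ = 1 + 3 − 3 = 1  ✗
triangle: |6−4|=2 ≤ l₃=3 ≤ 6+4=10
parity: l₁+l₂+l₃ = 13 is odd

m_sum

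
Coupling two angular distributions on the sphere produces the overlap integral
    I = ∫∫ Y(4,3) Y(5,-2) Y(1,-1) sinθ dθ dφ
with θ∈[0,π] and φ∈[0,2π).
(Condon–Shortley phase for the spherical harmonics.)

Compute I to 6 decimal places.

m-sum 0 ✓  L=10 even ✓  1≤1≤9 ✓
Π(2lᵢ+1) = 9×11×3 = 297
triangle coeff Δ(4,5,1) = 1/495
Σ_t [4,4]: t=4:+1/576 = 1/576
(3j)²=5/99 [(4 5 1; 0 0 0)], sign=-1
Σ_t [1,1]: t=1:−1/10080 = -1/10080
(3j)²=1/165 [(4 5 1; 3 -2 -1)], sign=-1
⇒ 4πI² = 1/11
I = (+1)√(1/11/(4π)) = 0.08505478

0.085055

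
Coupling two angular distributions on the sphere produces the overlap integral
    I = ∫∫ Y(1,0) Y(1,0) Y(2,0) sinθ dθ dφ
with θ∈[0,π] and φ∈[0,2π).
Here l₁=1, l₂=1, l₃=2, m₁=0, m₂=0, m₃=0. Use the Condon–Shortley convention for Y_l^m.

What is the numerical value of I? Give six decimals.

m-sum 0 ✓  L=4 even ✓  0≤2≤2 ✓
Π(2lᵢ+1) = 3×3×5 = 45
triangle coeff Δ(1,1,2) = 1/30
Σ_t [0,0]: t=0:+1/1 = 1/1
(3j)²=2/15 [(1 1 2; 0 0 0)], sign=+1
(m-triple is (0,0,0) — same symbol as above.)
⇒ 4πI² = 4/5
I = (+1)√(4/5/(4π)) = 0.25231325

0.252313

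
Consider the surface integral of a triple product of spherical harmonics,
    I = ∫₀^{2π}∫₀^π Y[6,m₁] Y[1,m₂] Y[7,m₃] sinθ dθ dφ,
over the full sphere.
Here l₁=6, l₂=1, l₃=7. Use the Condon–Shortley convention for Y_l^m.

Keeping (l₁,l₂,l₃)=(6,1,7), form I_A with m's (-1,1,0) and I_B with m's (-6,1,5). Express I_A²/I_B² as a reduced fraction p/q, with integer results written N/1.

21/1

Same 6,1,7: normalisation and zero-m 3j drop out of the ratio.
A: Δ: 0! 12! 2! / 15! → 1/1365; sum: t=0:+1/1209600 = 1/1209600; 3j²(6 1 7; -1 1 0) = Δ·Π!·Σ² = 1/65  (sign -1)
B: Δ: 0! 12! 2! / 15! → 1/1365; sum: t=0:+1/958003200 = 1/958003200; 3j²(6 1 7; -6 1 5) = Δ·Π!·Σ² = 1/1365  (sign +1)
I_A²/I_B² = (1/65)/(1/1365) = 21/1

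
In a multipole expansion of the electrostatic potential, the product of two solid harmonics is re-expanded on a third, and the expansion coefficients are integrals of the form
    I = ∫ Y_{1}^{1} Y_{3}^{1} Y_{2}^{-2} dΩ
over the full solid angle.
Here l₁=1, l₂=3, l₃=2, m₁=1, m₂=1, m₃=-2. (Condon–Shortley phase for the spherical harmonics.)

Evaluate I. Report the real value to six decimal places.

-0.082589

Checks pass: Σm=0; 6 even; l₃=2∈[2,4].
(2·1+1)(2·3+1)(2·2+1) = 105
Δ: 2! 0! 4! / 7! → 1/105
sum: t=1:−1/4 = -1/4
3j²(1 3 2; 0 0 0) = Δ·Π!·Σ² = 3/35  (sign -1)
sum: t=0:+1/48 = 1/48
3j²(1 3 2; 1 1 -2) = Δ·Π!·Σ² = 1/105  (sign +1)
combine: 4πI² = 105·3/35·1/105 = 3/35
take √, sign -1: I = -0.08258890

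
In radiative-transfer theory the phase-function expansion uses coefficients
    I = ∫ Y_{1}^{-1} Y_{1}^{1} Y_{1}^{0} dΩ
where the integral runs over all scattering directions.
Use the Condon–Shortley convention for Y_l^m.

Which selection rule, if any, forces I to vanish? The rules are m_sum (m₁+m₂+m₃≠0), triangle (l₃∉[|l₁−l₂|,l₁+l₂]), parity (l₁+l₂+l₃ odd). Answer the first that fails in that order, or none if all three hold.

parity

Σmᵢ = 0  ✓
l₃∈[|l₁−l₂|,l₁+l₂]=[0,2], have l₃=1  ✓
Σlᵢ = 3 ⇒ odd  ✗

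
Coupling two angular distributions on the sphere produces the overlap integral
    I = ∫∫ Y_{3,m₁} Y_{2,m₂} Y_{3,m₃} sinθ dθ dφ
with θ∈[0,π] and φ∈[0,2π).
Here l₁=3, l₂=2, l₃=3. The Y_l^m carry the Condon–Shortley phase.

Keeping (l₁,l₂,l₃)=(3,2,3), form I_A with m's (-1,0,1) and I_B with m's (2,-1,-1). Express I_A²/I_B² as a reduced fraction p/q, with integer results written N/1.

l's match ⇒ only the (l;m) 3-j factors differ between A and B.
A: triangle coeff Δ(3,2,3) = 1/3780; Σ_t [0,2]: t=0:+1/96 t=1:−1/6 t=2:+1/16 = -3/32; (3j)²=3/140 [(3 2 3; -1 0 1)], sign=-1
B: triangle coeff Δ(3,2,3) = 1/3780; Σ_t [0,1]: t=0:+1/12 t=1:−1/48 = 1/16; (3j)²=1/28 [(3 2 3; 2 -1 -1)], sign=+1
I_A²/I_B² = (3/140)/(1/28) = 3/5

3/5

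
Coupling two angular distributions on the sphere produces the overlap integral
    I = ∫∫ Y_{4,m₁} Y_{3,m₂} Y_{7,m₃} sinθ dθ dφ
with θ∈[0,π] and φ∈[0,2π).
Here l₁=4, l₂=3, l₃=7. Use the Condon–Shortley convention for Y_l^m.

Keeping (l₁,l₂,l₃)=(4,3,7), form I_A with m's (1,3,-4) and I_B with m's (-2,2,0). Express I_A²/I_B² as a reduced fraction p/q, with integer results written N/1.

22/7

l's match ⇒ only the (l;m) 3-j factors differ between A and B.
A: triangle coeff Δ(4,3,7) = 1/45045; Σ_t [0,0]: t=0:+1/518400 = 1/518400; (3j)²=2/195 [(4 3 7; 1 3 -4)], sign=-1
B: triangle coeff Δ(4,3,7) = 1/45045; Σ_t [0,0]: t=0:+1/172800 = 1/172800; (3j)²=7/2145 [(4 3 7; -2 2 0)], sign=-1
I_A²/I_B² = (2/195)/(7/2145) = 22/7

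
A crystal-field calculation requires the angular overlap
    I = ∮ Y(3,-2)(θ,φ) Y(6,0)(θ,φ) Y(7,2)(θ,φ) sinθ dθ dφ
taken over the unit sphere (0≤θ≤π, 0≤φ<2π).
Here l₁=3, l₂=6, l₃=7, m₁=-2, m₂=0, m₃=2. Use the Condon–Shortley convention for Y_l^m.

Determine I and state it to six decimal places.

m-sum 0 ✓  L=16 even ✓  3≤7≤9 ✓
Π(2lᵢ+1) = 7×13×15 = 1365
triangle coeff Δ(3,6,7) = 1/2042040
Σ_t [0,2]: t=0:+1/207360 t=1:−1/57600 t=2:+1/207360 = -1/129600
(3j)²=168/12155 [(3 6 7; 0 0 0)], sign=+1
Σ_t [1,2]: t=1:−1/345600 t=2:+1/207360 = 1/518400
(3j)²=12/2431 [(3 6 7; -2 0 2)], sign=-1
⇒ 4πI² = 42336/454597
I = (-1)√(42336/454597/(4π)) = -0.08608683

-0.086087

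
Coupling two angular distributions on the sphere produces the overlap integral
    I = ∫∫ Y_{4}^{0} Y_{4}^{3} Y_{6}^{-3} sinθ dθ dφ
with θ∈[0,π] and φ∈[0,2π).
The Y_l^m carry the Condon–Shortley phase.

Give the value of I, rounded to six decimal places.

0.123195

Rules hold: Σm=0, L=14 even, 0≤6≤8.
N = 9·9·13 = 1053
Δ = 2!·6!·6!/15! = 1/1261260
Racah Σ t=0..2: t=0:+1/4608 t=1:−1/1296 t=2:+1/4608 = -7/20736
⇒ 3j(4 4 6; 0 0 0)² = 20/1287, sgn -1
Racah Σ t=1..2: t=1:−1/25920 t=2:+1/11520 = 1/20736
⇒ 3j(4 4 6; 0 3 -3)² = 5/429, sgn -1
4πI² = N·(3j₀)²·(3jₘ)² = 300/1573
I = +1·√(0.190718/4π) = 0.12319450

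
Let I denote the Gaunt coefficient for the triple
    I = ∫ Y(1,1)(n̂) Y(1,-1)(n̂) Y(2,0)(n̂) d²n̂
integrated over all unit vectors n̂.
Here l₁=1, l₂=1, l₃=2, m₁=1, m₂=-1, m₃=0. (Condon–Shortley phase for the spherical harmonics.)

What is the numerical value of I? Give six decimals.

0.126157

Rules hold: Σm=0, L=4 even, 0≤2≤2.
N = 3·3·5 = 45
Δ = 0!·2!·2!/5! = 1/30
Racah Σ t=0..0: t=0:+1/1 = 1/1
⇒ 3j(1 1 2; 0 0 0)² = 2/15, sgn +1
Racah Σ t=0..0: t=0:+1/4 = 1/4
⇒ 3j(1 1 2; 1 -1 0)² = 1/30, sgn +1
4πI² = N·(3j₀)²·(3jₘ)² = 1/5
I = +1·√(0.2/4π) = 0.12615663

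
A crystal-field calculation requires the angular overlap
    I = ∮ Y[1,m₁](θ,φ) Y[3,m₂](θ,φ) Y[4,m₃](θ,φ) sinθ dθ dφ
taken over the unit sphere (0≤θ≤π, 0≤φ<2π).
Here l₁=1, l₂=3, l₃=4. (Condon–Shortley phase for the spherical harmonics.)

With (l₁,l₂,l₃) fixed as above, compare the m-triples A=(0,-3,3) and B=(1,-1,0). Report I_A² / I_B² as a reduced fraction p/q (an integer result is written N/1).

7/6

Shared (l₁,l₂,l₃)=(1,3,4): N and (l;000)² cancel in I_A²/I_B².
A: Δ = 0!·2!·6!/9! = 1/252; Racah Σ t=0..0: t=0:+1/720 = 1/720; ⇒ 3j(1 3 4; 0 -3 3)² = 1/36, sgn -1
B: Δ = 0!·2!·6!/9! = 1/252; Racah Σ t=0..0: t=0:+1/96 = 1/96; ⇒ 3j(1 3 4; 1 -1 0)² = 1/42, sgn +1
I_A²/I_B² = (1/36)/(1/42) = 7/6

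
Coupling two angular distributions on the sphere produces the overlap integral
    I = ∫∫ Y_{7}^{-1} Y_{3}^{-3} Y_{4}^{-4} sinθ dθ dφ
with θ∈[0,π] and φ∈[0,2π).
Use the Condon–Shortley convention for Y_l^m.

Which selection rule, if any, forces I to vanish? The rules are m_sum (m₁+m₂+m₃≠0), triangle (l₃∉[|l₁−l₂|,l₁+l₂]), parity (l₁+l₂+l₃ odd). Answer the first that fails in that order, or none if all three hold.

m_sum

m₁+m₂+m₃ = -1 − 3 − 4 = -8  ✗
triangle: |7−3|=4 ≤ l₃=4 ≤ 7+3=10
parity: l₁+l₂+l₃ = 14 is even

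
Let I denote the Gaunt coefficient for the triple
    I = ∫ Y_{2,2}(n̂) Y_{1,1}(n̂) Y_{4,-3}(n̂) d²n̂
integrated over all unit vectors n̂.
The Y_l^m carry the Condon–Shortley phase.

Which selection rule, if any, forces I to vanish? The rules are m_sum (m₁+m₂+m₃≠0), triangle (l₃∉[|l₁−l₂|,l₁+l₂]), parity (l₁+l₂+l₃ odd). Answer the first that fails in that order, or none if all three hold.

triangle

m₁+m₂+m₃ = 2 + 1 − 3 = 0  ✓
triangle: |2−1|=1 ≤ l₃=4 ≤ 2+1=3  ✗
parity: l₁+l₂+l₃ = 7 is odd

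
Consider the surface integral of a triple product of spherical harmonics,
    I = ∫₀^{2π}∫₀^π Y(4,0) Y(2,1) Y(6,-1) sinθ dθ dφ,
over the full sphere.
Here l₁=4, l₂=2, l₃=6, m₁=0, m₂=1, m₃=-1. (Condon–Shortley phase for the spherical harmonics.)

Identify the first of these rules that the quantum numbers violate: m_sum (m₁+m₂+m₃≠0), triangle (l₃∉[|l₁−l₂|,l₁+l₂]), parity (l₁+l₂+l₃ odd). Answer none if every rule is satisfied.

none

azimuthal sum: 0 + 1 − 1 = 0  ✓
2 ≤ 6 ≤ 6 (triangle on l)  ✓
L = 4 + 2 + 6 = 12 (even)  ✓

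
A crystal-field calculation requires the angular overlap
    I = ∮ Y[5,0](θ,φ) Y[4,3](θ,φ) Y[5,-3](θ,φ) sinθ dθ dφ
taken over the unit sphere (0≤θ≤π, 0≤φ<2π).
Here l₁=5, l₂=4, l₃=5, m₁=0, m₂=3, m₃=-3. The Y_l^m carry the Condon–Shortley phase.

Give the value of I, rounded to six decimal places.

Checks pass: Σm=0; 14 even; l₃=5∈[1,9].
(2·5+1)(2·4+1)(2·5+1) = 1089
Δ: 4! 6! 4! / 15! → 1/3153150
sum: t=0:+1/69120 t=1:−1/1728 t=2:+1/576 t=3:−1/1728 t=4:+1/69120 = 7/11520
3j²(5 4 5; 0 0 0) = Δ·Π!·Σ² = 2/143  (sign -1)
sum: t=3:−1/6912 t=4:+1/17280 = -1/11520
3j²(5 4 5; 0 3 -3) = Δ·Π!·Σ² = 2/143  (sign -1)
combine: 4πI² = 1089·2/143·2/143 = 36/169
take √, sign +1: I = 0.13019760

0.130198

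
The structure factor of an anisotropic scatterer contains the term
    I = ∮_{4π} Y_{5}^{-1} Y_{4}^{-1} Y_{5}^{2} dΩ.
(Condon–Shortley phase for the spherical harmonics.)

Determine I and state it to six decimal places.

m-sum 0 ✓  L=14 even ✓  1≤5≤9 ✓
Π(2lᵢ+1) = 11×9×11 = 1089
triangle coeff Δ(5,4,5) = 1/3153150
Σ_t [0,4]: t=0:+1/69120 t=1:−1/1728 t=2:+1/576 t=3:−1/1728 t=4:+1/69120 = 7/11520
(3j)²=2/143 [(5 4 5; 0 0 0)], sign=-1
Σ_t [0,3]: t=0:+1/103680 t=1:−1/2880 t=2:+1/1152 t=3:−1/5184 = 7/20736
(3j)²=35/2574 [(5 4 5; -1 -1 2)], sign=-1
⇒ 4πI² = 35/169
I = (+1)√(35/169/(4π)) = 0.12837656

0.128377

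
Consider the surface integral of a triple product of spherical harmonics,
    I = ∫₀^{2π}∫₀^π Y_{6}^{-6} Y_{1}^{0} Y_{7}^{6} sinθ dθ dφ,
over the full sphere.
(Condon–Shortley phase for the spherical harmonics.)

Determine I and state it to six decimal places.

0.126157

m-sum 0 ✓  L=14 even ✓  5≤7≤7 ✓
Π(2lᵢ+1) = 13×3×15 = 585
triangle coeff Δ(6,1,7) = 1/1365
Σ_t [0,0]: t=0:+1/518400 = 1/518400
(3j)²=7/195 [(6 1 7; 0 0 0)], sign=-1
Σ_t [0,0]: t=0:+1/479001600 = 1/479001600
(3j)²=1/105 [(6 1 7; -6 0 6)], sign=-1
⇒ 4πI² = 1/5
I = (+1)√(1/5/(4π)) = 0.12615663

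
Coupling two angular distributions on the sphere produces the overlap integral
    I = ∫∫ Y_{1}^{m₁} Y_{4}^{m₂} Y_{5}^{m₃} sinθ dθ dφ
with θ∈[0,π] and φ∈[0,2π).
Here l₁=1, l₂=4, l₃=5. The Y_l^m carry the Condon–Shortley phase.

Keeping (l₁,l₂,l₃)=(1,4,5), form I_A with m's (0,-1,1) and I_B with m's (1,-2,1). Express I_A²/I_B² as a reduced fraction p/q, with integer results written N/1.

4/1

Same 1,4,5: normalisation and zero-m 3j drop out of the ratio.
A: Δ: 0! 2! 8! / 11! → 1/495; sum: t=0:+1/720 = 1/720; 3j²(1 4 5; 0 -1 1) = Δ·Π!·Σ² = 8/165  (sign +1)
B: Δ: 0! 2! 8! / 11! → 1/495; sum: t=0:+1/2880 = 1/2880; 3j²(1 4 5; 1 -2 1) = Δ·Π!·Σ² = 2/165  (sign +1)
I_A²/I_B² = (8/165)/(2/165) = 4/1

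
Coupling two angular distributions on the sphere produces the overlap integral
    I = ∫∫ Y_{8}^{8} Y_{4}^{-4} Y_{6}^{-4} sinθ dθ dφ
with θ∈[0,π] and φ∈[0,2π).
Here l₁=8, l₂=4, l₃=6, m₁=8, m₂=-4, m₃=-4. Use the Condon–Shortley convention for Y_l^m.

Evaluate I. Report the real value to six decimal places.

-0.128978

m-sum 0 ✓  L=18 even ✓  4≤6≤12 ✓
Π(2lᵢ+1) = 17×9×13 = 1989
triangle coeff Δ(8,4,6) = 1/23279256
Σ_t [2,4]: t=2:+1/1658880 t=3:−1/518400 t=4:+1/1658880 = -1/1382400
(3j)²=504/46189 [(8 4 6; 0 0 0)], sign=-1
Σ_t [0,0]: t=0:+1/5225472000 = 1/5225472000
(3j)²=28/2907 [(8 4 6; 8 -4 -4)], sign=+1
⇒ 4πI² = 14112/67507
I = (-1)√(14112/67507/(4π)) = -0.12897779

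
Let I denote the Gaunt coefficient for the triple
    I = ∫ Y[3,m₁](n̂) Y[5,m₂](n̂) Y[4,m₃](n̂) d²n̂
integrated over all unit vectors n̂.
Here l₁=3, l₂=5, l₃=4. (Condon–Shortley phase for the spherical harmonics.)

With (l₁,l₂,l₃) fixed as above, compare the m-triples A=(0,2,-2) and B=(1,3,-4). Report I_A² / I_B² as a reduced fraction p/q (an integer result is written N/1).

Same 3,5,4: normalisation and zero-m 3j drop out of the ratio.
A: Δ: 4! 2! 6! / 13! → 1/180180; sum: t=1:−1/8640 t=2:+1/480 t=3:−1/576 = 1/4320; 3j²(3 5 4; 0 2 -2) = Δ·Π!·Σ² = 1/2145  (sign +1)
B: Δ: 4! 2! 6! / 13! → 1/180180; sum: t=2:+1/5760 = 1/5760; 3j²(3 5 4; 1 3 -4) = Δ·Π!·Σ² = 56/2145  (sign +1)
I_A²/I_B² = (1/2145)/(56/2145) = 1/56

1/56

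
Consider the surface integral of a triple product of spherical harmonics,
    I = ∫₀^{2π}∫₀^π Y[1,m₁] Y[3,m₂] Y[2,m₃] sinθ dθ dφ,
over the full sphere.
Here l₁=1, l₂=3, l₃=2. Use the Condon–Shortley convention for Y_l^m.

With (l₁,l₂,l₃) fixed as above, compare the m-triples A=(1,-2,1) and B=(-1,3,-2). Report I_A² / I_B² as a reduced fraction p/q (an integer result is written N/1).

2/3

l's match ⇒ only the (l;m) 3-j factors differ between A and B.
A: triangle coeff Δ(1,3,2) = 1/105; Σ_t [0,0]: t=0:+1/12 = 1/12; (3j)²=2/21 [(1 3 2; 1 -2 1)], sign=-1
B: triangle coeff Δ(1,3,2) = 1/105; Σ_t [2,2]: t=2:+1/48 = 1/48; (3j)²=1/7 [(1 3 2; -1 3 -2)], sign=+1
I_A²/I_B² = (2/21)/(1/7) = 2/3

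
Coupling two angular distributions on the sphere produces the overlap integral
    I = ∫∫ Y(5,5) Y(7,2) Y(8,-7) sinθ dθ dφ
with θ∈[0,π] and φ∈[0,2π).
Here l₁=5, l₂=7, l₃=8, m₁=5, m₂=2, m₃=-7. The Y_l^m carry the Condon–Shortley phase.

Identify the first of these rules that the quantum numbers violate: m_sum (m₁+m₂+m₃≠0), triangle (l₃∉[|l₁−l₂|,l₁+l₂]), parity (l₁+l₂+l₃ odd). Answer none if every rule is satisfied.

none

Σmᵢ = 0  ✓
l₃∈[|l₁−l₂|,l₁+l₂]=[2,12], have l₃=8  ✓
Σlᵢ = 20 ⇒ even  ✓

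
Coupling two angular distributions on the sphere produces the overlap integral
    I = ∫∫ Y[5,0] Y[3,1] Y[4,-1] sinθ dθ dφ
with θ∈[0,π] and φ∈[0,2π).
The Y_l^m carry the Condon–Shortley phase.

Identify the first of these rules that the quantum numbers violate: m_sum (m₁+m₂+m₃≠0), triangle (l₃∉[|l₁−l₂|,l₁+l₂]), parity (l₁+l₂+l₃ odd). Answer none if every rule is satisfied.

none

Σmᵢ = 0  ✓
l₃∈[|l₁−l₂|,l₁+l₂]=[2,8], have l₃=4  ✓
Σlᵢ = 12 ⇒ even  ✓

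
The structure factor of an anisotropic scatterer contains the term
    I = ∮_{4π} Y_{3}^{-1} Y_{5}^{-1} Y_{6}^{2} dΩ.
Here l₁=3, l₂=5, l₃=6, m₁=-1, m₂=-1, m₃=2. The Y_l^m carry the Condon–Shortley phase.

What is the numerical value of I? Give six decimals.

m-sum 0 ✓  L=14 even ✓  2≤6≤8 ✓
Π(2lᵢ+1) = 7×11×13 = 1001
triangle coeff Δ(3,5,6) = 1/675675
Σ_t [0,2]: t=0:+1/8640 t=1:−1/2304 t=2:+1/8640 = -7/34560
(3j)²=7/429 [(3 5 6; 0 0 0)], sign=-1
Σ_t [0,2]: t=0:+1/27648 t=1:−1/4320 t=2:+1/11520 = -1/9216
(3j)²=2/143 [(3 5 6; -1 -1 2)], sign=-1
⇒ 4πI² = 98/429
I = (+1)√(98/429/(4π)) = 0.13482780

0.134828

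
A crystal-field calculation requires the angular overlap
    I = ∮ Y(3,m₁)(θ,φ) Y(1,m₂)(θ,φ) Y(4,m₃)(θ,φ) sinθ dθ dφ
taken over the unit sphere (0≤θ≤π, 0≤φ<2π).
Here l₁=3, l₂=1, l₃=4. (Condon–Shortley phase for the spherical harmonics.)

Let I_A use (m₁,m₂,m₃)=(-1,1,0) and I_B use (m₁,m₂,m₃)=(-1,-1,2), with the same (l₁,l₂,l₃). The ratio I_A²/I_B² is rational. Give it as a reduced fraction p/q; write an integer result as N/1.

2/5

Same 3,1,4: normalisation and zero-m 3j drop out of the ratio.
A: Δ: 0! 6! 2! / 9! → 1/252; sum: t=0:+1/96 = 1/96; 3j²(3 1 4; -1 1 0) = Δ·Π!·Σ² = 1/42  (sign +1)
B: Δ: 0! 6! 2! / 9! → 1/252; sum: t=0:+1/96 = 1/96; 3j²(3 1 4; -1 -1 2) = Δ·Π!·Σ² = 5/84  (sign +1)
I_A²/I_B² = (1/42)/(5/84) = 2/5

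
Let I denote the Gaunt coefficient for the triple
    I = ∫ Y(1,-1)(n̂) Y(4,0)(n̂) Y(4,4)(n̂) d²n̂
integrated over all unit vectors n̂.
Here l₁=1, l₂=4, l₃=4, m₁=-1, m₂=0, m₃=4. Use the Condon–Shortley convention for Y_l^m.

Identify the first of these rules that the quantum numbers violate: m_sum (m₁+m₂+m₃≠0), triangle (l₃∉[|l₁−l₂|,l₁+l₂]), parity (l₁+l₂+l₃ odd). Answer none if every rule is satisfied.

azimuthal sum: -1 + 0 + 4 = 3  ✗
3 ≤ 4 ≤ 5 (triangle on l)
L = 1 + 4 + 4 = 9 (odd)

m_sum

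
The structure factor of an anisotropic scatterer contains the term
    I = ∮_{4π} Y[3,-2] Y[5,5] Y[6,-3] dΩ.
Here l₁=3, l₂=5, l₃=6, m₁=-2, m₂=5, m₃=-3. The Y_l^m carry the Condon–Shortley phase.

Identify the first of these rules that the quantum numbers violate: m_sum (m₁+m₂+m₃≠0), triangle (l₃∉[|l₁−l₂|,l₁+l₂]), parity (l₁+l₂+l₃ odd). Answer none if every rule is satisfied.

none

m₁+m₂+m₃ = -2 + 5 − 3 = 0  ✓
triangle: |3−5|=2 ≤ l₃=6 ≤ 3+5=8  ✓
parity: l₁+l₂+l₃ = 14 is even  ✓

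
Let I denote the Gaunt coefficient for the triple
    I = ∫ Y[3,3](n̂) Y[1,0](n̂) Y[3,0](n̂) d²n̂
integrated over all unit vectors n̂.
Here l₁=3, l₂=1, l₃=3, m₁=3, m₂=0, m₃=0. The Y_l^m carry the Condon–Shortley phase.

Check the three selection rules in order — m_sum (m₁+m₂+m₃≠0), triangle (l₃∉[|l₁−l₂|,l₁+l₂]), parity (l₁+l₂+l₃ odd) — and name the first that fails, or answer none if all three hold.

m_sum

m₁+m₂+m₃ = 3 + 0 + 0 = 3  ✗
triangle: |3−1|=2 ≤ l₃=3 ≤ 3+1=4
parity: l₁+l₂+l₃ = 7 is odd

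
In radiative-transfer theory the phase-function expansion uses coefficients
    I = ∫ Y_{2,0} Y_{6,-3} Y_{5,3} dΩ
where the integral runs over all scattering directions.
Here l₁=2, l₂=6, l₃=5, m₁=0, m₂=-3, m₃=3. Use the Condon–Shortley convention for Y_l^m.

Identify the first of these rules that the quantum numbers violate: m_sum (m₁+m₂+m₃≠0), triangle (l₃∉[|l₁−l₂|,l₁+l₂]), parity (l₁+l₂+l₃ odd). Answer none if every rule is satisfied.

m₁+m₂+m₃ = 0 − 3 + 3 = 0  ✓
triangle: |2−6|=4 ≤ l₃=5 ≤ 2+6=8  ✓
parity: l₁+l₂+l₃ = 13 is odd  ✗

parity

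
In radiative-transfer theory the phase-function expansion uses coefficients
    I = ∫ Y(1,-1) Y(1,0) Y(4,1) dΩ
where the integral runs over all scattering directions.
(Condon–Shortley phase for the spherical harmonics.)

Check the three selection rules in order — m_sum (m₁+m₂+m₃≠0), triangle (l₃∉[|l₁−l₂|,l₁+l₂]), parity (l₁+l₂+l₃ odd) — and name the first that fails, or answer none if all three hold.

Σmᵢ = 0  ✓
l₃∈[|l₁−l₂|,l₁+l₂]=[0,2], have l₃=4  ✗
Σlᵢ = 6 ⇒ even

triangle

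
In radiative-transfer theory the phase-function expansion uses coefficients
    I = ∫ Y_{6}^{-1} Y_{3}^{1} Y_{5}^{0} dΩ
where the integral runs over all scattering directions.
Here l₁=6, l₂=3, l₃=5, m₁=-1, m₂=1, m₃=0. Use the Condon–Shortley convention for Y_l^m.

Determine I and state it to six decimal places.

Checks pass: Σm=0; 14 even; l₃=5∈[3,9].
(2·6+1)(2·3+1)(2·5+1) = 1001
Δ: 4! 8! 2! / 15! → 1/675675
sum: t=1:−1/8640 t=2:+1/2304 t=3:−1/8640 = 7/34560
3j²(6 3 5; 0 0 0) = Δ·Π!·Σ² = 7/429  (sign -1)
sum: t=2:+1/5760 t=3:−1/3456 t=4:+1/34560 = -1/11520
3j²(6 3 5; -1 1 0) = Δ·Π!·Σ² = 2/429  (sign +1)
combine: 4πI² = 1001·7/429·2/429 = 98/1287
take √, sign -1: I = -0.07784287

-0.077843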